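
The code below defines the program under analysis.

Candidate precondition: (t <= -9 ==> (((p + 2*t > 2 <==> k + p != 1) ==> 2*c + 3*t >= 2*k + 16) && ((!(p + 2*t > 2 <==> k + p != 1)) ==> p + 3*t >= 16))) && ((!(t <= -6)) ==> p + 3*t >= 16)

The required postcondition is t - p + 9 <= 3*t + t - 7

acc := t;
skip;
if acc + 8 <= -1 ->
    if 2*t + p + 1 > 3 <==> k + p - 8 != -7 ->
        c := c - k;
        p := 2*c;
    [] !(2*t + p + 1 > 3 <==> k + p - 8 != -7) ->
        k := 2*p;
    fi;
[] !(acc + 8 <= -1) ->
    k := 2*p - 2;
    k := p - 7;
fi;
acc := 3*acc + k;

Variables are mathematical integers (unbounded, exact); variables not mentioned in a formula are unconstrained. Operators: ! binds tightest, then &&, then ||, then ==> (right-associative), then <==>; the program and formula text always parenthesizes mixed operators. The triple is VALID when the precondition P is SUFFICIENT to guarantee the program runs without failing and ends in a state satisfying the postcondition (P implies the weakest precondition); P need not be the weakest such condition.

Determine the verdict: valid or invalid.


Working backward. After the program, the postcondition t - p + 9 <= 3*t + t - 7 must hold; in canonical form it is p + 3*t >= 16.
Before acc := 3*acc + k: p + 3*t >= 16
Then branch requires ((p + 2*t > 2 <==> k + p != 1) ==> 2*c + 3*t >= 2*k + 16) && ((!(p + 2*t > 2 <==> k + p != 1)) ==> p + 3*t >= 16); else branch requires p + 3*t >= 16.
Before the if: (acc <= -9 ==> (((p + 2*t > 2 <==> k + p != 1) ==> 2*c + 3*t >= 2*k + 16) && ((!(p + 2*t > 2 <==> k + p != 1)) ==> p + 3*t >= 16))) && ((!(acc <= -9)) ==> p + 3*t >= 16)
Before skip: (acc <= -9 ==> (((p + 2*t > 2 <==> k + p != 1) ==> 2*c + 3*t >= 2*k + 16) && ((!(p + 2*t > 2 <==> k + p != 1)) ==> p + 3*t >= 16))) && ((!(acc <= -9)) ==> p + 3*t >= 16)
Before acc := t: (t <= -9 ==> (((p + 2*t > 2 <==> k + p != 1) ==> 2*c + 3*t >= 2*k + 16) && ((!(p + 2*t > 2 <==> k + p != 1)) ==> p + 3*t >= 16))) && ((!(t <= -9)) ==> p + 3*t >= 16)
The weakest precondition is (t <= -9 ==> (((p + 2*t > 2 <==> k + p != 1) ==> 2*c + 3*t >= 2*k + 16) && ((!(p + 2*t > 2 <==> k + p != 1)) ==> p + 3*t >= 16))) && ((!(t <= -9)) ==> p + 3*t >= 16).
Check whether (t <= -9 ==> (((p + 2*t > 2 <==> k + p != 1) ==> 2*c + 3*t >= 2*k + 16) && ((!(p + 2*t > 2 <==> k + p != 1)) ==> p + 3*t >= 16))) && ((!(t <= -6)) ==> p + 3*t >= 16) implies it.
Countermodel: at the initial state c = 0, k = 0, p = 39, t = -8, the precondition holds but the weakest precondition fails.
Answer: invalid


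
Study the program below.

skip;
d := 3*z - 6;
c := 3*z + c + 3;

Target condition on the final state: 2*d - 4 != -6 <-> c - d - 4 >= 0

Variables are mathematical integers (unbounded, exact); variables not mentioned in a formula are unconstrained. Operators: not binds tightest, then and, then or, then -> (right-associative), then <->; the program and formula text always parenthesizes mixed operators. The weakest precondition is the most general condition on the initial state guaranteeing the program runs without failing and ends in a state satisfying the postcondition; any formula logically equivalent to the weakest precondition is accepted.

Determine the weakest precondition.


Working backward. After the program, the postcondition 2*d - 4 != -6 <-> c - d - 4 >= 0 must hold; in canonical form it is 2*d != -2 <-> c >= d + 4.
Before c := 3*z + c + 3: 2*d != -2 <-> c + 3*z >= d + 1
Before d := 3*z - 6: 6*z != 10 <-> c >= -5
Before skip: 6*z != 10 <-> c >= -5
Answer: WP = 6*z != 10 <-> c >= -5


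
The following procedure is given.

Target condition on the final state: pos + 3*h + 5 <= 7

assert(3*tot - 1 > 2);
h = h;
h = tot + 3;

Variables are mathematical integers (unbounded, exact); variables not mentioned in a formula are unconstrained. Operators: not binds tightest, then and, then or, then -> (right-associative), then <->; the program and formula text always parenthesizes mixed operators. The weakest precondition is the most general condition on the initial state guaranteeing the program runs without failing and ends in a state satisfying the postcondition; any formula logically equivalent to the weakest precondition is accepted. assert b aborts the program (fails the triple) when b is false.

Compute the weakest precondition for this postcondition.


Working backward. After the program, the postcondition pos + 3*h + 5 <= 7 must hold; in canonical form it is 3*h + pos <= 2.
Before h := tot + 3: pos + 3*tot <= -7
Before h := h: pos + 3*tot <= -7
Before assert 3*tot - 1 > 2: 3*tot > 3 and pos + 3*tot <= -7
Answer: WP = 3*tot > 3 and pos + 3*tot <= -7


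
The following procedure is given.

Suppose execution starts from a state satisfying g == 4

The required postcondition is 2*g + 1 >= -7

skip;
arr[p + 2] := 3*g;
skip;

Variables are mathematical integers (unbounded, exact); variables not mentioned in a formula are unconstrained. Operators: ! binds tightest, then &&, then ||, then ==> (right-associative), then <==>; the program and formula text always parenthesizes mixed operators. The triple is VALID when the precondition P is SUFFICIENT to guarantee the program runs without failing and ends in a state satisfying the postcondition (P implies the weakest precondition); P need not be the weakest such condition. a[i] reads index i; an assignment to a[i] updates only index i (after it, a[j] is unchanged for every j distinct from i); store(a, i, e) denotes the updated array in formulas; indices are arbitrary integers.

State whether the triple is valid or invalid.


Working backward. After the program, the postcondition 2*g + 1 >= -7 must hold; in canonical form it is 2*g >= -8.
Before skip: 2*g >= -8
Before arr[p + 2] := 3*g: 2*g >= -8
Before skip: 2*g >= -8
The weakest precondition is 2*g >= -8.
Check whether g == 4 implies it.
Every state satisfying the precondition satisfies the weakest precondition: the implication holds.
Answer: valid


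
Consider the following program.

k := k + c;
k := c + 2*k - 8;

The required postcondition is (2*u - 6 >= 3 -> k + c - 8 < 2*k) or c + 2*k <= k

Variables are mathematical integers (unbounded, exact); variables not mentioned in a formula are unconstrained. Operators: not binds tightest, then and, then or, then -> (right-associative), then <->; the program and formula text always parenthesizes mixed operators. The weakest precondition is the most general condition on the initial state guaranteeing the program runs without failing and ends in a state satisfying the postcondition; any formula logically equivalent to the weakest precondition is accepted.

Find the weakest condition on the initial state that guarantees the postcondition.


Working backward. After the program, the postcondition (2*u - 6 >= 3 -> k + c - 8 < 2*k) or c + 2*k <= k must hold; in canonical form it is (2*u >= 9 -> c < k + 8) or c + k <= 0.
Before k := c + 2*k - 8: (2*u >= 9 -> 2*k > 0) or 2*c + 2*k <= 8
Before k := k + c: (2*u >= 9 -> 2*c + 2*k > 0) or 4*c + 2*k <= 8
Answer: WP = (2*u >= 9 -> 2*c + 2*k > 0) or 4*c + 2*k <= 8


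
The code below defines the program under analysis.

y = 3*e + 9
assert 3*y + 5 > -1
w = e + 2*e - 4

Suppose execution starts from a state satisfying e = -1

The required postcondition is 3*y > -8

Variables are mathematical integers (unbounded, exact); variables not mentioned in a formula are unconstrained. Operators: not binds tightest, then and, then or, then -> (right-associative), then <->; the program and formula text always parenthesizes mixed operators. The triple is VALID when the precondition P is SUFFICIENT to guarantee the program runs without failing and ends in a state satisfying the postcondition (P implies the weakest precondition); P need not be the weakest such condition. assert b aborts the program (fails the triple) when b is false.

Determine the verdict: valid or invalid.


Working backward. After the program, 3*y > -8 must hold.
Before w := e + 2*e - 4: 3*y > -8
Before assert 3*y + 5 > -1: 3*y > -6 and 3*y > -8
Before y := 3*e + 9: 9*e > -33 and 9*e > -35
The weakest precondition is 9*e > -33 and 9*e > -35.
Check whether e = -1 implies it.
Every state satisfying the precondition satisfies the weakest precondition: the implication holds.
Answer: valid


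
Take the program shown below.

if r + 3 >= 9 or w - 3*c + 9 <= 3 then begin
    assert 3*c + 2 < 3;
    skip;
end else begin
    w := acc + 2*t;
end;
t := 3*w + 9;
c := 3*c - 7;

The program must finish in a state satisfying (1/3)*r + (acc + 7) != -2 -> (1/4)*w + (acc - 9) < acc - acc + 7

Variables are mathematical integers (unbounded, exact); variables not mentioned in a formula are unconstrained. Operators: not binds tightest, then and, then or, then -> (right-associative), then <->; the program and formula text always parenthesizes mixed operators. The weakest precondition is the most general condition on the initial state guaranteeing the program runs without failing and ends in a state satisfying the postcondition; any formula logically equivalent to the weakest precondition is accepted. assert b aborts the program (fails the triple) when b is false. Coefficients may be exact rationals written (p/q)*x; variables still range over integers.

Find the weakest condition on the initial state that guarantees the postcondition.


Working backward. After the program, the postcondition (1/3)*r + (acc + 7) != -2 -> (1/4)*w + (acc - 9) < acc - acc + 7 must hold; in canonical form it is acc + (1/3)*r != -9 -> acc + (1/4)*w < 16.
Before c := 3*c - 7: acc + (1/3)*r != -9 -> acc + (1/4)*w < 16
Before t := 3*w + 9: acc + (1/3)*r != -9 -> acc + (1/4)*w < 16
Then branch requires 3*c < 1 and (acc + (1/3)*r != -9 -> acc + (1/4)*w < 16); else branch requires acc + (1/3)*r != -9 -> (5/4)*acc + (1/2)*t < 16.
Before the if: ((r >= 6 or w <= 3*c - 6) -> (3*c < 1 and (acc + (1/3)*r != -9 -> acc + (1/4)*w < 16))) and ((not (r >= 6 or w <= 3*c - 6)) -> (acc + (1/3)*r != -9 -> (5/4)*acc + (1/2)*t < 16))
Answer: WP = ((r >= 6 or w <= 3*c - 6) -> (3*c < 1 and (acc + (1/3)*r != -9 -> acc + (1/4)*w < 16))) and ((not (r >= 6 or w <= 3*c - 6)) -> (acc + (1/3)*r != -9 -> (5/4)*acc + (1/2)*t < 16))


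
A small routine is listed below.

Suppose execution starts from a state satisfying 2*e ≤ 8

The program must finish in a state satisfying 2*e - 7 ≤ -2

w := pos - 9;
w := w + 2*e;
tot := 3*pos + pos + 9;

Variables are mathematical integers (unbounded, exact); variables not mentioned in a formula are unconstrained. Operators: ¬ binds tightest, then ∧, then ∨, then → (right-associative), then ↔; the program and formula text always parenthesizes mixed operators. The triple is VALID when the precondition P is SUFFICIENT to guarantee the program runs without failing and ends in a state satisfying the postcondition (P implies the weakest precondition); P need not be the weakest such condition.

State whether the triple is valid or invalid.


Working backward. After the program, the postcondition 2*e - 7 ≤ -2 must hold; in canonical form it is 2*e ≤ 5.
Before tot := 3*pos + pos + 9: 2*e ≤ 5
Before w := w + 2*e: 2*e ≤ 5
Before w := pos - 9: 2*e ≤ 5
The weakest precondition is 2*e ≤ 5.
Check whether 2*e ≤ 8 implies it.
Countermodel: at the initial state e = 3, the precondition holds but the weakest precondition fails.
Answer: invalid


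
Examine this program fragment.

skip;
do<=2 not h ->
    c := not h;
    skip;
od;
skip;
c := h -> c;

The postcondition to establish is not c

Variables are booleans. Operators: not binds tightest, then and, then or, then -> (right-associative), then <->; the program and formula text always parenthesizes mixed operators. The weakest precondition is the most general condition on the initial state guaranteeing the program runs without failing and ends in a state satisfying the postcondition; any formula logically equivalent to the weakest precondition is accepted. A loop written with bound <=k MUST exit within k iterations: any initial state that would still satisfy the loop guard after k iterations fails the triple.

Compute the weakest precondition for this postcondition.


Working backward. After the program, not c must hold.
Before c := h -> c: not (h -> c)
Before skip: not (h -> c)
Before the loop (bound <=2), unroll the exhaustion recursion (WP_0 = exit-now case; WP_j = one more guarded iteration, up to j = 2):
  WP_0: h and (not (h -> c))
  WP_1: ((not h) -> (h and (not (h -> (not h))))) and (h -> (not (h -> c)))
  WP_2: ((not h) -> (((not h) -> (h and (not (h -> (not h))))) and (h -> (not (h -> (not h)))))) and (h -> (not (h -> c)))
So before the loop: ((not h) -> (((not h) -> (h and (not (h -> (not h))))) and (h -> (not (h -> (not h)))))) and (h -> (not (h -> c)))
Before skip: ((not h) -> (((not h) -> (h and (not (h -> (not h))))) and (h -> (not (h -> (not h)))))) and (h -> (not (h -> c)))
Answer: WP = ((not h) -> (((not h) -> (h and (not (h -> (not h))))) and (h -> (not (h -> (not h)))))) and (h -> (not (h -> c)))


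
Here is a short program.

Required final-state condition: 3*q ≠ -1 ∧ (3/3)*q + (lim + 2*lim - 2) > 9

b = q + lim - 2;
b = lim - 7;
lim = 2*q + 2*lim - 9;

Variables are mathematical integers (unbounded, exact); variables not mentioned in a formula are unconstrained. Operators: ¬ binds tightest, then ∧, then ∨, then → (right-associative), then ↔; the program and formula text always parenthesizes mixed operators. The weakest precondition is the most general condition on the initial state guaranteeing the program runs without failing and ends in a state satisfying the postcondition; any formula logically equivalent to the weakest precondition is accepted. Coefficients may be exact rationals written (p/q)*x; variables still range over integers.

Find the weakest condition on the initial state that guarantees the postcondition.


Working backward. After the program, the postcondition 3*q ≠ -1 ∧ (3/3)*q + (lim + 2*lim - 2) > 9 must hold; in canonical form it is 3*q ≠ -1 ∧ 3*lim + q > 11.
Before lim := 2*q + 2*lim - 9: 3*q ≠ -1 ∧ 6*lim + 7*q > 38
Before b := lim - 7: 3*q ≠ -1 ∧ 6*lim + 7*q > 38
Before b := q + lim - 2: 3*q ≠ -1 ∧ 6*lim + 7*q > 38
Answer: WP = 3*q ≠ -1 ∧ 6*lim + 7*q > 38


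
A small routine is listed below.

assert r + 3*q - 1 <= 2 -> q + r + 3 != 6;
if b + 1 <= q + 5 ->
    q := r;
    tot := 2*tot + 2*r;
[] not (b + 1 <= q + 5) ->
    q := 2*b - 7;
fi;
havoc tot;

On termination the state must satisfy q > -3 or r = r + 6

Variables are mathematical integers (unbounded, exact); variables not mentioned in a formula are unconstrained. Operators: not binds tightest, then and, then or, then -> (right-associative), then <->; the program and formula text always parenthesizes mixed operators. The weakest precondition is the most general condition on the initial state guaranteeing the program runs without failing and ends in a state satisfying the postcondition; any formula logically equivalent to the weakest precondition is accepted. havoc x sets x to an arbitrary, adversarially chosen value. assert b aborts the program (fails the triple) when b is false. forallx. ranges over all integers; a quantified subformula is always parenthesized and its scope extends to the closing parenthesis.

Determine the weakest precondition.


Working backward. After the program, the postcondition q > -3 or r = r + 6 must hold; in canonical form it is q > -3.
Before havoc tot: q > -3
Then branch requires r > -3; else branch requires 2*b > 4.
Before the if: (b <= q + 4 -> r > -3) and ((not (b <= q + 4)) -> 2*b > 4)
Before assert r + 3*q - 1 <= 2 -> q + r + 3 != 6: (3*q + r <= 3 -> q + r != 3) and (b <= q + 4 -> r > -3) and ((not (b <= q + 4)) -> 2*b > 4)
Answer: WP = (3*q + r <= 3 -> q + r != 3) and (b <= q + 4 -> r > -3) and ((not (b <= q + 4)) -> 2*b > 4)


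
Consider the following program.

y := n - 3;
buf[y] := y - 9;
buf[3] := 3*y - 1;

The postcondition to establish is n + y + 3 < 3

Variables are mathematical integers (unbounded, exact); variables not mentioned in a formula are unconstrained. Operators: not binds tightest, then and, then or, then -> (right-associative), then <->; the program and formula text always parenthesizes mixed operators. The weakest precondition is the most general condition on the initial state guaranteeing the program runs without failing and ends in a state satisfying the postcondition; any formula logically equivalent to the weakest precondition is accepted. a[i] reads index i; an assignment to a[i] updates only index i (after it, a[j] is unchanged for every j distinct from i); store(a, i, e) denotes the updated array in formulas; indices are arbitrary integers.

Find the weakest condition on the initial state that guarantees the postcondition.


Working backward. After the program, the postcondition n + y + 3 < 3 must hold; in canonical form it is n + y < 0.
Before buf[3] := 3*y - 1: n + y < 0
Before buf[y] := y - 9: n + y < 0
Before y := n - 3: 2*n < 3
Answer: WP = 2*n < 3


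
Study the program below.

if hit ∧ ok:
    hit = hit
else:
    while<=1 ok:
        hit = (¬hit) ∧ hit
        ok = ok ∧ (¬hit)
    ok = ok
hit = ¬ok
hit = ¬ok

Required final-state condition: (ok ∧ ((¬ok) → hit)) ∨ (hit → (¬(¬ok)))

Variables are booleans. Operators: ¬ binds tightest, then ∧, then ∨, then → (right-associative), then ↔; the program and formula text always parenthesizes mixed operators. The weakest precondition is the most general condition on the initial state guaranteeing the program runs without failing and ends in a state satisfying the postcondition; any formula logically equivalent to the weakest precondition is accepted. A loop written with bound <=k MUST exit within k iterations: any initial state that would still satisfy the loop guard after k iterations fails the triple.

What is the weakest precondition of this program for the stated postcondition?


Working backward. After the program, the postcondition (ok ∧ ((¬ok) → hit)) ∨ (hit → (¬(¬ok))) must hold; in canonical form it is (ok ∧ ((¬ok) → hit)) ∨ (hit → ok).
Before hit := ¬ok: ok ∨ ((¬ok) → ok)
Before hit := ¬ok: ok ∨ ((¬ok) → ok)
Then branch requires ok ∨ ((¬ok) → ok); else branch requires (ok → ((¬ok) ∧ (ok ∨ ((¬ok) → ok)))) ∧ ((¬ok) → (ok ∨ ((¬ok) → ok))).
Before the if: ((hit ∧ ok) → (ok ∨ ((¬ok) → ok))) ∧ ((¬(hit ∧ ok)) → ((ok → ((¬ok) ∧ (ok ∨ ((¬ok) → ok)))) ∧ ((¬ok) → (ok ∨ ((¬ok) → ok)))))
Answer: WP = ((hit ∧ ok) → (ok ∨ ((¬ok) → ok))) ∧ ((¬(hit ∧ ok)) → ((ok → ((¬ok) ∧ (ok ∨ ((¬ok) → ok)))) ∧ ((¬ok) → (ok ∨ ((¬ok) → ok)))))


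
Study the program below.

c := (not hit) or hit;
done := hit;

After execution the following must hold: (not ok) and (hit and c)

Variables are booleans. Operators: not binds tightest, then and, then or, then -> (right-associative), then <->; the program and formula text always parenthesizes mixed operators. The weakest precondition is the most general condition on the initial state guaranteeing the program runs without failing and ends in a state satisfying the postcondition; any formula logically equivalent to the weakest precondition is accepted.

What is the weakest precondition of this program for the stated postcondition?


Working backward. After the program, the postcondition (not ok) and (hit and c) must hold; in canonical form it is (not ok) and hit and c.
Before done := hit: (not ok) and hit and c
Before c := (not hit) or hit: (not ok) and hit
Answer: WP = (not ok) and hit


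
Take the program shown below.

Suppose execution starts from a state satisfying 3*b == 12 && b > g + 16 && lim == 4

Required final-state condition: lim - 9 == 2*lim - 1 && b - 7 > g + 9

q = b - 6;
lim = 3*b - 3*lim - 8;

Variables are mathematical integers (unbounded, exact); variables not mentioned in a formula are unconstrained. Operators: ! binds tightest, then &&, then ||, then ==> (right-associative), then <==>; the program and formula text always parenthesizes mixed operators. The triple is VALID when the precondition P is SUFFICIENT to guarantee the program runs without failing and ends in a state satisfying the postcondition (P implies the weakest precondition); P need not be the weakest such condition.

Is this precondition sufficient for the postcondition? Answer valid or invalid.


Working backward. After the program, the postcondition lim - 9 == 2*lim - 1 && b - 7 > g + 9 must hold; in canonical form it is lim == -8 && b > g + 16.
Before lim := 3*b - 3*lim - 8: 3*b == 3*lim && b > g + 16
Before q := b - 6: 3*b == 3*lim && b > g + 16
The weakest precondition is 3*b == 3*lim && b > g + 16.
Check whether 3*b == 12 && b > g + 16 && lim == 4 implies it.
Every state satisfying the precondition satisfies the weakest precondition: the implication holds.
Answer: valid


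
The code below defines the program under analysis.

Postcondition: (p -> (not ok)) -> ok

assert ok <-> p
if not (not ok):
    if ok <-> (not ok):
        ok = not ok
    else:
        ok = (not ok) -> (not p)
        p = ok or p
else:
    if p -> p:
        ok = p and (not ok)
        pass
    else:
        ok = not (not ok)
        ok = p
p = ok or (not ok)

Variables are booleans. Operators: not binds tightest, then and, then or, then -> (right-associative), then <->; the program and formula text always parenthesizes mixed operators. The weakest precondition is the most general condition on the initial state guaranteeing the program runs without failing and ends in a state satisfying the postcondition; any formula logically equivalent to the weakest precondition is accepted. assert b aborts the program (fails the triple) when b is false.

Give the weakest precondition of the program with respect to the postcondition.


Working backward. After the program, (p -> (not ok)) -> ok must hold.
Before p := ok or (not ok): (not ok) -> ok
Then branch requires ((ok <-> (not ok)) -> (ok -> (not ok))) and ((not (ok <-> (not ok))) -> ((not ((not ok) -> (not p))) -> ((not ok) -> (not p)))); else branch requires (not (p and (not ok))) -> (p and (not ok)).
Before the if: (ok -> (((ok <-> (not ok)) -> (ok -> (not ok))) and ((not (ok <-> (not ok))) -> ((not ((not ok) -> (not p))) -> ((not ok) -> (not p)))))) and ((not ok) -> ((not (p and (not ok))) -> (p and (not ok))))
Before assert ok <-> p: (ok <-> p) and (ok -> (((ok <-> (not ok)) -> (ok -> (not ok))) and ((not (ok <-> (not ok))) -> ((not ((not ok) -> (not p))) -> ((not ok) -> (not p)))))) and ((not ok) -> ((not (p and (not ok))) -> (p and (not ok))))
Answer: WP = (ok <-> p) and (ok -> (((ok <-> (not ok)) -> (ok -> (not ok))) and ((not (ok <-> (not ok))) -> ((not ((not ok) -> (not p))) -> ((not ok) -> (not p)))))) and ((not ok) -> ((not (p and (not ok))) -> (p and (not ok))))


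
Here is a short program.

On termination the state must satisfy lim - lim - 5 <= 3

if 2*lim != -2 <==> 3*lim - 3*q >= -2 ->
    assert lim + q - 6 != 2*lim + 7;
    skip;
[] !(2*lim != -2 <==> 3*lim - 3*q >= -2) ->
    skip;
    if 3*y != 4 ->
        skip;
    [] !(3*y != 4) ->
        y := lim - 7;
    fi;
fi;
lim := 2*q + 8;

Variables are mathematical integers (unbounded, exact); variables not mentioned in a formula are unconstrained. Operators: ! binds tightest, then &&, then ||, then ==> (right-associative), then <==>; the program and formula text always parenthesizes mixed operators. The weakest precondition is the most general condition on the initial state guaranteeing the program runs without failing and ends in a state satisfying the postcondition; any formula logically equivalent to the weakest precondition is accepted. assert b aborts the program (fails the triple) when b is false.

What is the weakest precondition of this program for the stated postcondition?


Working backward. After the program, the postcondition lim - lim - 5 <= 3 must hold; in canonical form it is true.
Before lim := 2*q + 8: true
Then branch requires q != lim + 13; else branch requires true.
Before the if: (2*lim != -2 <==> 3*lim >= 3*q - 2) ==> q != lim + 13
Answer: WP = (2*lim != -2 <==> 3*lim >= 3*q - 2) ==> q != lim + 13


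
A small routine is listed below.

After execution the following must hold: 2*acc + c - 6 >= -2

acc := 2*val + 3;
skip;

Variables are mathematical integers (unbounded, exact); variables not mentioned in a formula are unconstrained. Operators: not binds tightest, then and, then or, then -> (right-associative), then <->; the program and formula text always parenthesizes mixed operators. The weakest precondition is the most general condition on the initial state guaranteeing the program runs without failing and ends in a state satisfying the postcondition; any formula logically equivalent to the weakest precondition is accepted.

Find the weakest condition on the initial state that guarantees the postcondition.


Working backward. After the program, the postcondition 2*acc + c - 6 >= -2 must hold; in canonical form it is 2*acc + c >= 4.
Before skip: 2*acc + c >= 4
Before acc := 2*val + 3: c + 4*val >= -2
Answer: WP = c + 4*val >= -2


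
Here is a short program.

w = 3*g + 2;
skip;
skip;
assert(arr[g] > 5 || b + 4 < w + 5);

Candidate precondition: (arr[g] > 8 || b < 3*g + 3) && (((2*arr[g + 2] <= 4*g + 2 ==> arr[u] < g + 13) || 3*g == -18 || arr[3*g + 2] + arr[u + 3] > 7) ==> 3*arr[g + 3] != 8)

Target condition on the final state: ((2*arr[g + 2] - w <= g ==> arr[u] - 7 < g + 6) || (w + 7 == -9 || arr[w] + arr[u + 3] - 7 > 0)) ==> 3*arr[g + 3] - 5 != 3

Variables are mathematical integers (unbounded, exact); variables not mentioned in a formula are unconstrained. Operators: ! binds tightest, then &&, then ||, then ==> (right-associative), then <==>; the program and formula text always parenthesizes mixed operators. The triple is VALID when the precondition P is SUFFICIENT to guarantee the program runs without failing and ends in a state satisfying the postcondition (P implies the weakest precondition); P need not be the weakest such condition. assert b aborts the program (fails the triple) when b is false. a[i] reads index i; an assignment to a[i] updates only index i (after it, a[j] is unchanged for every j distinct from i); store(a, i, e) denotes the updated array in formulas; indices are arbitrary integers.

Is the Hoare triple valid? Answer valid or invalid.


Working backward. After the program, the postcondition ((2*arr[g + 2] - w <= g ==> arr[u] - 7 < g + 6) || (w + 7 == -9 || arr[w] + arr[u + 3] - 7 > 0)) ==> 3*arr[g + 3] - 5 != 3 must hold; in canonical form it is ((2*arr[g + 2] <= g + w ==> arr[u] < g + 13) || w == -16 || arr[u + 3] + arr[w] > 7) ==> 3*arr[g + 3] != 8.
Before assert arr[g] > 5 || b + 4 < w + 5: (arr[g] > 5 || b < w + 1) && (((2*arr[g + 2] <= g + w ==> arr[u] < g + 13) || w == -16 || arr[u + 3] + arr[w] > 7) ==> 3*arr[g + 3] != 8)
Before skip: (arr[g] > 5 || b < w + 1) && (((2*arr[g + 2] <= g + w ==> arr[u] < g + 13) || w == -16 || arr[u + 3] + arr[w] > 7) ==> 3*arr[g + 3] != 8)
Before skip: (arr[g] > 5 || b < w + 1) && (((2*arr[g + 2] <= g + w ==> arr[u] < g + 13) || w == -16 || arr[u + 3] + arr[w] > 7) ==> 3*arr[g + 3] != 8)
Before w := 3*g + 2: (arr[g] > 5 || b < 3*g + 3) && (((2*arr[g + 2] <= 4*g + 2 ==> arr[u] < g + 13) || 3*g == -18 || arr[3*g + 2] + arr[u + 3] > 7) ==> 3*arr[g + 3] != 8)
The weakest precondition is (arr[g] > 5 || b < 3*g + 3) && (((2*arr[g + 2] <= 4*g + 2 ==> arr[u] < g + 13) || 3*g == -18 || arr[3*g + 2] + arr[u + 3] > 7) ==> 3*arr[g + 3] != 8).
Check whether (arr[g] > 8 || b < 3*g + 3) && (((2*arr[g + 2] <= 4*g + 2 ==> arr[u] < g + 13) || 3*g == -18 || arr[3*g + 2] + arr[u + 3] > 7) ==> 3*arr[g + 3] != 8) implies it.
Every state satisfying the precondition satisfies the weakest precondition: the implication holds.
Answer: valid


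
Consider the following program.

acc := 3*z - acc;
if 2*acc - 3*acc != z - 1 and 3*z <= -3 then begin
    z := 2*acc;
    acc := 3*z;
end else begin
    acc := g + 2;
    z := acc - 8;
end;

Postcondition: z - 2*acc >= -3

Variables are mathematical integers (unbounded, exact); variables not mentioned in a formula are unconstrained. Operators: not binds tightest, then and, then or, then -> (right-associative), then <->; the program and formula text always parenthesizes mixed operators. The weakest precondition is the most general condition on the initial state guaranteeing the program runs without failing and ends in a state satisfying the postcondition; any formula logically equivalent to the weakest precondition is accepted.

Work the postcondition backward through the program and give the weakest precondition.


Working backward. After the program, the postcondition z - 2*acc >= -3 must hold; in canonical form it is z >= 2*acc - 3.
Then branch requires 10*acc <= 3; else branch requires g <= -7.
Before the if: ((acc + z != 1 and 3*z <= -3) -> 10*acc <= 3) and ((not (acc + z != 1 and 3*z <= -3)) -> g <= -7)
Before acc := 3*z - acc: ((4*z != acc + 1 and 3*z <= -3) -> 30*z <= 10*acc + 3) and ((not (4*z != acc + 1 and 3*z <= -3)) -> g <= -7)
Answer: WP = ((4*z != acc + 1 and 3*z <= -3) -> 30*z <= 10*acc + 3) and ((not (4*z != acc + 1 and 3*z <= -3)) -> g <= -7)


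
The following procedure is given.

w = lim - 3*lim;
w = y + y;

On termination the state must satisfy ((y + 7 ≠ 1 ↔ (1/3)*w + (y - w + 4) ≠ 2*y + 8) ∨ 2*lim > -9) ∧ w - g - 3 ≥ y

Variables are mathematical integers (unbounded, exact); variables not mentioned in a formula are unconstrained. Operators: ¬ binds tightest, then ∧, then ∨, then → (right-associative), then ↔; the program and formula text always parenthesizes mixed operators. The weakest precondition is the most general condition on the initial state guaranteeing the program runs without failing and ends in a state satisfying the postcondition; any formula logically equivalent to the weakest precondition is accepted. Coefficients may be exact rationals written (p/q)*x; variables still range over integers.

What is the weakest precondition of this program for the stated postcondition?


Working backward. After the program, the postcondition ((y + 7 ≠ 1 ↔ (1/3)*w + (y - w + 4) ≠ 2*y + 8) ∨ 2*lim > -9) ∧ w - g - 3 ≥ y must hold; in canonical form it is ((y ≠ -6 ↔ (2/3)*w + y ≠ -4) ∨ 2*lim > -9) ∧ w ≥ g + y + 3.
Before w := y + y: ((y ≠ -6 ↔ (7/3)*y ≠ -4) ∨ 2*lim > -9) ∧ y ≥ g + 3
Before w := lim - 3*lim: ((y ≠ -6 ↔ (7/3)*y ≠ -4) ∨ 2*lim > -9) ∧ y ≥ g + 3
Answer: WP = ((y ≠ -6 ↔ (7/3)*y ≠ -4) ∨ 2*lim > -9) ∧ y ≥ g + 3


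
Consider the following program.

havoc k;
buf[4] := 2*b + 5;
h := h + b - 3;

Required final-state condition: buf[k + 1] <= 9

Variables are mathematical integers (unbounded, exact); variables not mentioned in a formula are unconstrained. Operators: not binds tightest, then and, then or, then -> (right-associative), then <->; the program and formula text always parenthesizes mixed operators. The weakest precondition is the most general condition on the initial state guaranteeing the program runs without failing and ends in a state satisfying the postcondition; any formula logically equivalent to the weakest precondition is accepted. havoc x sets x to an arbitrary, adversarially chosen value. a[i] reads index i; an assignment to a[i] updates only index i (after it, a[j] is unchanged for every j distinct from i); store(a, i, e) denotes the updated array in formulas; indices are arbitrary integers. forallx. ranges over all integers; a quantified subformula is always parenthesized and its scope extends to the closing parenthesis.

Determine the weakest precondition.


Working backward. After the program, buf[k + 1] <= 9 must hold.
Before h := h + b - 3: buf[k + 1] <= 9
Before buf[4] := 2*b + 5: store(buf, 4, 2*b + 5)[k + 1] <= 9
Before havoc k: forall k_1. store(buf, 4, 2*b + 5)[k_1 + 1] <= 9
Answer: WP = forall k_1. store(buf, 4, 2*b + 5)[k_1 + 1] <= 9


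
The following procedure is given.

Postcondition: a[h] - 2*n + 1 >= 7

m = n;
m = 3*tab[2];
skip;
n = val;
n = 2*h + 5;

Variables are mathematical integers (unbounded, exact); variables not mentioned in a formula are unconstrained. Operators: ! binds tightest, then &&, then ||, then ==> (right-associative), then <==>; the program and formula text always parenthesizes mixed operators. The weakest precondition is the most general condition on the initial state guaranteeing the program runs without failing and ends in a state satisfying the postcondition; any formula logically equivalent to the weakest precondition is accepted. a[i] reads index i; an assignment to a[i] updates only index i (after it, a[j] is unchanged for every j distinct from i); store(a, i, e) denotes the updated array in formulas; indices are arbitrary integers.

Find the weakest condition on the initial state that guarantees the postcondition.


Working backward. After the program, the postcondition a[h] - 2*n + 1 >= 7 must hold; in canonical form it is a[h] >= 2*n + 6.
Before n := 2*h + 5: a[h] >= 4*h + 16
Before n := val: a[h] >= 4*h + 16
Before skip: a[h] >= 4*h + 16
Before m := 3*tab[2]: a[h] >= 4*h + 16
Before m := n: a[h] >= 4*h + 16
Answer: WP = a[h] >= 4*h + 16


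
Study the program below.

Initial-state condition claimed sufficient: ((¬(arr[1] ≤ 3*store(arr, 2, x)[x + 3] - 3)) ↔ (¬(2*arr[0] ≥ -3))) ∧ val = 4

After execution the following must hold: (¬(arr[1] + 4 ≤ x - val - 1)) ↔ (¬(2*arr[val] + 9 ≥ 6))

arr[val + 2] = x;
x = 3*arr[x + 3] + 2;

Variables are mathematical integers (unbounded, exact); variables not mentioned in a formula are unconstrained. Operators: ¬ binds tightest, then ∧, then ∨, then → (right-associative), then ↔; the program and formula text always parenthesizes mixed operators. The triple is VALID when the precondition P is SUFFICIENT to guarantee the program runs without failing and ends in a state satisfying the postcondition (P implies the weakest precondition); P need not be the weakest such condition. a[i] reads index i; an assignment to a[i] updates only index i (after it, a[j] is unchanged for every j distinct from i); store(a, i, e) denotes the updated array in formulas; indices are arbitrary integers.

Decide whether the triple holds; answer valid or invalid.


Working backward. After the program, the postcondition (¬(arr[1] + 4 ≤ x - val - 1)) ↔ (¬(2*arr[val] + 9 ≥ 6)) must hold; in canonical form it is (¬(arr[1] + val ≤ x - 5)) ↔ (¬(2*arr[val] ≥ -3)).
Before x := 3*arr[x + 3] + 2: (¬(arr[1] + val ≤ 3*arr[x + 3] - 3)) ↔ (¬(2*arr[val] ≥ -3))
Before arr[val + 2] := x: (¬(store(arr, val + 2, x)[1] + val ≤ 3*store(arr, val + 2, x)[x + 3] - 3)) ↔ (¬(2*store(arr, val + 2, x)[val] ≥ -3))
The weakest precondition is (¬(store(arr, val + 2, x)[1] + val ≤ 3*store(arr, val + 2, x)[x + 3] - 3)) ↔ (¬(2*store(arr, val + 2, x)[val] ≥ -3)).
Check whether ((¬(arr[1] ≤ 3*store(arr, 2, x)[x + 3] - 3)) ↔ (¬(2*arr[0] ≥ -3))) ∧ val = 4 implies it.
Countermodel: at the initial state arr = {[0] = -2, [1] = -5, [2] = 4819, [4] = -28411, [6] = 5, elsewhere 5}, val = 4, x = -1, the precondition holds but the weakest precondition fails.
Answer: invalid


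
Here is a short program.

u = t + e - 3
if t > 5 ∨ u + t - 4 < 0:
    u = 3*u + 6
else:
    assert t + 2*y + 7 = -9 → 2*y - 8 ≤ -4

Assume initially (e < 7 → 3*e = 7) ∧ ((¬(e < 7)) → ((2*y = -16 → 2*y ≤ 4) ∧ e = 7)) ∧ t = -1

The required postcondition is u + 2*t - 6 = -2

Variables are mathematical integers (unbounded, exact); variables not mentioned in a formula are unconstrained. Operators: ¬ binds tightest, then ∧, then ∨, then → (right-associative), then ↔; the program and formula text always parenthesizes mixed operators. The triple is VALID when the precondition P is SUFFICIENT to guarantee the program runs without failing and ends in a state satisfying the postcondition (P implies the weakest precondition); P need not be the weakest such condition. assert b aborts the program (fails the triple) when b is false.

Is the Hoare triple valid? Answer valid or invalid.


Working backward. After the program, the postcondition u + 2*t - 6 = -2 must hold; in canonical form it is 2*t + u = 4.
Then branch requires 2*t + 3*u = -2; else branch requires (t + 2*y = -16 → 2*y ≤ 4) ∧ 2*t + u = 4.
Before the if: ((t > 5 ∨ t + u < 4) → 2*t + 3*u = -2) ∧ ((¬(t > 5 ∨ t + u < 4)) → ((t + 2*y = -16 → 2*y ≤ 4) ∧ 2*t + u = 4))
Before u := t + e - 3: ((t > 5 ∨ e + 2*t < 7) → 3*e + 5*t = 7) ∧ ((¬(t > 5 ∨ e + 2*t < 7)) → ((t + 2*y = -16 → 2*y ≤ 4) ∧ e + 3*t = 7))
The weakest precondition is ((t > 5 ∨ e + 2*t < 7) → 3*e + 5*t = 7) ∧ ((¬(t > 5 ∨ e + 2*t < 7)) → ((t + 2*y = -16 → 2*y ≤ 4) ∧ e + 3*t = 7)).
Check whether (e < 7 → 3*e = 7) ∧ ((¬(e < 7)) → ((2*y = -16 → 2*y ≤ 4) ∧ e = 7)) ∧ t = -1 implies it.
Countermodel: at the initial state e = 7, t = -1, y = 0, the precondition holds but the weakest precondition fails.
Answer: invalid


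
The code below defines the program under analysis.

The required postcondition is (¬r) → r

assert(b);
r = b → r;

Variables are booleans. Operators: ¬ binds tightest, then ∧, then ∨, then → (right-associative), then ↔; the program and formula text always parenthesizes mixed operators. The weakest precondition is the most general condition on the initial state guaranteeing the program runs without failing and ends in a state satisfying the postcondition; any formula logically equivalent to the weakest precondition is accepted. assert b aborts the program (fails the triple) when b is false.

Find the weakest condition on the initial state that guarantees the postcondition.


Working backward. After the program, (¬r) → r must hold.
Before r := b → r: (¬(b → r)) → (b → r)
Before assert b: b ∧ ((¬(b → r)) → (b → r))
Answer: WP = b ∧ ((¬(b → r)) → (b → r))


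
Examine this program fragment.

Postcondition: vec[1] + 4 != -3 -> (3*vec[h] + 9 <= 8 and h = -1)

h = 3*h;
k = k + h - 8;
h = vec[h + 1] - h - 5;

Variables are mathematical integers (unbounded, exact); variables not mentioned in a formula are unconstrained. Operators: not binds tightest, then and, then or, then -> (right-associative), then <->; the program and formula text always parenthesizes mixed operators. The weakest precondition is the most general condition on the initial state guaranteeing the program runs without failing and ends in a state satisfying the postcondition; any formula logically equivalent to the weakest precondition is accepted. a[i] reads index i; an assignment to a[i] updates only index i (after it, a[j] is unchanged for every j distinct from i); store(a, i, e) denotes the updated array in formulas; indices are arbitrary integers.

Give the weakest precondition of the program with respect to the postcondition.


Working backward. After the program, the postcondition vec[1] + 4 != -3 -> (3*vec[h] + 9 <= 8 and h = -1) must hold; in canonical form it is vec[1] != -7 -> (3*vec[h] <= -1 and h = -1).
Before h := vec[h + 1] - h - 5: vec[1] != -7 -> (3*vec[vec[h + 1] - h - 5] <= -1 and vec[h + 1] = h + 4)
Before k := k + h - 8: vec[1] != -7 -> (3*vec[vec[h + 1] - h - 5] <= -1 and vec[h + 1] = h + 4)
Before h := 3*h: vec[1] != -7 -> (3*vec[vec[3*h + 1] - 3*h - 5] <= -1 and vec[3*h + 1] = 3*h + 4)
Answer: WP = vec[1] != -7 -> (3*vec[vec[3*h + 1] - 3*h - 5] <= -1 and vec[3*h + 1] = 3*h + 4)


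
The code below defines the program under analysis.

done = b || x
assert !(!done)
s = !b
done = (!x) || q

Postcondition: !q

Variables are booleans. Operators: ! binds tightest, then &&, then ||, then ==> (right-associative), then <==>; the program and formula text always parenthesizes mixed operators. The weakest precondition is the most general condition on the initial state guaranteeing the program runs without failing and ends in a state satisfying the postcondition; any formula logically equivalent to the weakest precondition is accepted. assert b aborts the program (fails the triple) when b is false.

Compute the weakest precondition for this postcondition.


Working backward. After the program, !q must hold.
Before done := (!x) || q: !q
Before s := !b: !q
Before assert !(!done): done && (!q)
Before done := b || x: (b || x) && (!q)
Answer: WP = (b || x) && (!q)


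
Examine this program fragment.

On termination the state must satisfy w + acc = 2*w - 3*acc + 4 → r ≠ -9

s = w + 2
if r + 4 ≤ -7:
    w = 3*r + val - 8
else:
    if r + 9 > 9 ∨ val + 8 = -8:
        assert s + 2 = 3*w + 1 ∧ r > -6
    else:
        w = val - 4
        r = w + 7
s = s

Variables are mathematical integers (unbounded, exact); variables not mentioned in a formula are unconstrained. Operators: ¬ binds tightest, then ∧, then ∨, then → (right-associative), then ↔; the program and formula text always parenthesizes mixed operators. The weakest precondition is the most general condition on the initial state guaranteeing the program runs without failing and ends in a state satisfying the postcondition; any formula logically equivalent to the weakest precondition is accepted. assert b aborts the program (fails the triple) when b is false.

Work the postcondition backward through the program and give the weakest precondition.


Working backward. After the program, the postcondition w + acc = 2*w - 3*acc + 4 → r ≠ -9 must hold; in canonical form it is 4*acc = w + 4 → r ≠ -9.
Before s := s: 4*acc = w + 4 → r ≠ -9
Then branch requires 4*acc = 3*r + val - 4 → r ≠ -9; else branch requires ((r > 0 ∨ val = -16) → (s = 3*w - 1 ∧ r > -6 ∧ (4*acc = w + 4 → r ≠ -9))) ∧ ((¬(r > 0 ∨ val = -16)) → (4*acc = val → val ≠ -12)).
Before the if: (r ≤ -11 → (4*acc = 3*r + val - 4 → r ≠ -9)) ∧ ((¬(r ≤ -11)) → (((r > 0 ∨ val = -16) → (s = 3*w - 1 ∧ r > -6 ∧ (4*acc = w + 4 → r ≠ -9))) ∧ ((¬(r > 0 ∨ val = -16)) → (4*acc = val → val ≠ -12))))
Before s := w + 2: (r ≤ -11 → (4*acc = 3*r + val - 4 → r ≠ -9)) ∧ ((¬(r ≤ -11)) → (((r > 0 ∨ val = -16) → (2*w = 3 ∧ r > -6 ∧ (4*acc = w + 4 → r ≠ -9))) ∧ ((¬(r > 0 ∨ val = -16)) → (4*acc = val → val ≠ -12))))
Answer: WP = (r ≤ -11 → (4*acc = 3*r + val - 4 → r ≠ -9)) ∧ ((¬(r ≤ -11)) → (((r > 0 ∨ val = -16) → (2*w = 3 ∧ r > -6 ∧ (4*acc = w + 4 → r ≠ -9))) ∧ ((¬(r > 0 ∨ val = -16)) → (4*acc = val → val ≠ -12))))
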